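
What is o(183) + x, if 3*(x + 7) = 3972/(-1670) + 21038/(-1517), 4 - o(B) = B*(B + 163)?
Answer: -240645761777/3800085 ≈ -63326.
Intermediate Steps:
o(B) = 4 - B*(163 + B) (o(B) = 4 - B*(B + 163) = 4 - B*(163 + B))
x = -47180087/3800085 (x = -7 + (3972/(-1670) + 21038/(-1517))/3 = -7 + (3972*(-1/1670) + 21038*(-1/1517))/3 = -7 + (-1986/835 - 21038/1517)/3 = -7 + (⅓)*(-20579492/1266695) = -7 - 20579492/3800085 = -47180087/3800085 ≈ -12.416)
o(183) + x = (4 - 1*183² - 163*183) - 47180087/3800085 = (4 - 1*33489 - 29829) - 47180087/3800085 = (4 - 33489 - 29829) - 47180087/3800085 = -63314 - 47180087/3800085 = -240645761777/3800085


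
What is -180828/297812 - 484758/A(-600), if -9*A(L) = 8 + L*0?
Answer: 162412412355/297812 ≈ 5.4535e+5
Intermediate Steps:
A(L) = -8/9 (A(L) = -(8 + L*0)/9 = -(8 + 0)/9 = -1/9*8 = -8/9)
-180828/297812 - 484758/A(-600) = -180828/297812 - 484758/(-8/9) = -180828*1/297812 - 484758*(-9/8) = -45207/74453 + 2181411/4 = 162412412355/297812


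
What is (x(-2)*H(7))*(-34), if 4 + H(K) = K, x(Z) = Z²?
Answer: -408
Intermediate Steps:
H(K) = -4 + K
(x(-2)*H(7))*(-34) = ((-2)²*(-4 + 7))*(-34) = (4*3)*(-34) = 12*(-34) = -408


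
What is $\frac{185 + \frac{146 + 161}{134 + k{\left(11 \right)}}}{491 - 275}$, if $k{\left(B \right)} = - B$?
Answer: $\frac{11531}{13284} \approx 0.86804$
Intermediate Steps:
$\frac{185 + \frac{146 + 161}{134 + k{\left(11 \right)}}}{491 - 275} = \frac{185 + \frac{146 + 161}{134 - 11}}{491 - 275} = \frac{185 + \frac{307}{134 - 11}}{216} = \left(185 + \frac{307}{123}\right) \frac{1}{216} = \frac{23062}{123} \cdot \frac{1}{216} = \frac{11531}{13284}$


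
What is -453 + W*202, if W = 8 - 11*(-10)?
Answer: 23383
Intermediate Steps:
W = 118 (W = 8 + 110 = 118)
-453 + W*202 = -453 + 118*202 = -453 + 23836 = 23383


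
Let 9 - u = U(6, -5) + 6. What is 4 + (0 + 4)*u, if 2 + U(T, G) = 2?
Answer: 16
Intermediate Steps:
U(T, G) = 0 (U(T, G) = -2 + 2 = 0)
u = 3 (u = 9 - (0 + 6) = 9 - 1*6 = 9 - 6 = 3)
4 + (0 + 4)*u = 4 + (0 + 4)*3 = 4 + 4*3 = 4 + 12 = 16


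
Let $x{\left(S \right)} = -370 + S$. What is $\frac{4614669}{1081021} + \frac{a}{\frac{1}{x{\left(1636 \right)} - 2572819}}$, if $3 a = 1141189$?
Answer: $- \frac{3172394491408959850}{3243063} \approx -9.7821 \cdot 10^{11}$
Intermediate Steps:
$a = \frac{1141189}{3}$ ($a = \frac{1}{3} \cdot 1141189 = \frac{1141189}{3} \approx 3.804 \cdot 10^{5}$)
$\frac{4614669}{1081021} + \frac{a}{\frac{1}{x{\left(1636 \right)} - 2572819}} = \frac{4614669}{1081021} + \frac{1141189}{3 \frac{1}{\left(-370 + 1636\right) - 2572819}} = 4614669 \cdot \frac{1}{1081021} + \frac{1141189}{3 \frac{1}{1266 - 2572819}} = \frac{4614669}{1081021} + \frac{1141189}{3 \frac{1}{-2571553}} = \frac{4614669}{1081021} + \frac{1141189}{3 \left(- \frac{1}{2571553}\right)} = \frac{4614669}{1081021} + \frac{1141189}{3} \left(-2571553\right) = \frac{4614669}{1081021} - \frac{2934627996517}{3} = - \frac{3172394491408959850}{3243063}$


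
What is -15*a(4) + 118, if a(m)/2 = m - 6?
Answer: 178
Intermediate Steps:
a(m) = -12 + 2*m (a(m) = 2*(m - 6) = 2*(-6 + m) = -12 + 2*m)
-15*a(4) + 118 = -15*(-12 + 2*4) + 118 = -15*(-12 + 8) + 118 = -15*(-4) + 118 = 60 + 118 = 178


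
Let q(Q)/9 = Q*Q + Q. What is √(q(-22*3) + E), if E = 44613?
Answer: 3*√9247 ≈ 288.48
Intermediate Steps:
q(Q) = 9*Q + 9*Q² (q(Q) = 9*(Q*Q + Q) = 9*(Q² + Q) = 9*(Q + Q²) = 9*Q + 9*Q²)
√(q(-22*3) + E) = √(9*(-22*3)*(1 - 22*3) + 44613) = √(9*(-66)*(1 - 66) + 44613) = √(9*(-66)*(-65) + 44613) = √(38610 + 44613) = √83223 = 3*√9247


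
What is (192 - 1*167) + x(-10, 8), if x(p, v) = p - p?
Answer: 25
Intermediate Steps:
x(p, v) = 0
(192 - 1*167) + x(-10, 8) = (192 - 1*167) + 0 = (192 - 167) + 0 = 25 + 0 = 25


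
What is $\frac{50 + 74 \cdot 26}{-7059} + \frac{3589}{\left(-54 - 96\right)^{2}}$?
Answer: $- \frac{6360083}{52942500} \approx -0.12013$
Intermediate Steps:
$\frac{50 + 74 \cdot 26}{-7059} + \frac{3589}{\left(-54 - 96\right)^{2}} = \left(50 + 1924\right) \left(- \frac{1}{7059}\right) + \frac{3589}{\left(-150\right)^{2}} = 1974 \left(- \frac{1}{7059}\right) + \frac{3589}{22500} = - \frac{658}{2353} + 3589 \cdot \frac{1}{22500} = - \frac{658}{2353} + \frac{3589}{22500} = - \frac{6360083}{52942500}$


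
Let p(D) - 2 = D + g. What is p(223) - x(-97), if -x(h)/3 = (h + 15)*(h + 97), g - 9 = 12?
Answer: 246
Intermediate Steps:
g = 21 (g = 9 + 12 = 21)
p(D) = 23 + D (p(D) = 2 + (D + 21) = 2 + (21 + D) = 23 + D)
x(h) = -3*(15 + h)*(97 + h) (x(h) = -3*(h + 15)*(h + 97) = -3*(15 + h)*(97 + h))
p(223) - x(-97) = (23 + 223) - (-4365 - 336*(-97) - 3*(-97)²) = 246 - (-4365 + 32592 - 3*9409) = 246 - (-4365 + 32592 - 28227) = 246 - 1*0 = 246 + 0 = 246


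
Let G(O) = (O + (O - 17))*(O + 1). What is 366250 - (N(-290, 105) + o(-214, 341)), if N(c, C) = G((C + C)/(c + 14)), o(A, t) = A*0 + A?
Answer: 193861799/529 ≈ 3.6647e+5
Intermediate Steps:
o(A, t) = A (o(A, t) = 0 + A = A)
G(O) = (1 + O)*(-17 + 2*O) (G(O) = (O + (-17 + O))*(1 + O) = (-17 + 2*O)*(1 + O) = (1 + O)*(-17 + 2*O))
N(c, C) = -17 - 30*C/(14 + c) + 8*C²/(14 + c)² (N(c, C) = -17 - 15*(C + C)/(c + 14) + 2*((C + C)/(c + 14))² = -17 - 15*2*C/(14 + c) + 2*((2*C)/(14 + c))² = -17 - 30*C/(14 + c) + 2*(2*C/(14 + c))² = -17 - 30*C/(14 + c) + 2*(4*C²/(14 + c)²) = -17 - 30*C/(14 + c) + 8*C²/(14 + c)²)
366250 - (N(-290, 105) + o(-214, 341)) = 366250 - ((-17*(14 - 290)² + 8*105² - 30*105*(14 - 290))/(14 - 290)² - 214) = 366250 - ((-17*(-276)² + 8*11025 - 30*105*(-276))/(-276)² - 214) = 366250 - ((-17*76176 + 88200 + 869400)/76176 - 214) = 366250 - ((-1294992 + 88200 + 869400)/76176 - 214) = 366250 - ((1/76176)*(-337392) - 214) = 366250 - (-2343/529 - 214) = 366250 - 1*(-115549/529) = 366250 + 115549/529 = 193861799/529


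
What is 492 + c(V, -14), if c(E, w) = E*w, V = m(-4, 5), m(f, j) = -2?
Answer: 520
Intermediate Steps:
V = -2
492 + c(V, -14) = 492 - 2*(-14) = 492 + 28 = 520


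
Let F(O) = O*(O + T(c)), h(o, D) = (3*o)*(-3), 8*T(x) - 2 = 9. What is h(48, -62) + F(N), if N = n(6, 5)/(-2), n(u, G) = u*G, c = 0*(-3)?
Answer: -1821/8 ≈ -227.63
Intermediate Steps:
c = 0
T(x) = 11/8 (T(x) = 1/4 + (1/8)*9 = 1/4 + 9/8 = 11/8)
n(u, G) = G*u
h(o, D) = -9*o
N = -15 (N = (5*6)/(-2) = 30*(-1/2) = -15)
F(O) = O*(11/8 + O) (F(O) = O*(O + 11/8) = O*(11/8 + O))
h(48, -62) + F(N) = -9*48 + (1/8)*(-15)*(11 + 8*(-15)) = -432 + (1/8)*(-15)*(11 - 120) = -432 + (1/8)*(-15)*(-109) = -432 + 1635/8 = -1821/8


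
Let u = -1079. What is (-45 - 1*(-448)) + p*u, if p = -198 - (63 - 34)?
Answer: 245336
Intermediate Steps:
p = -227 (p = -198 - 1*29 = -198 - 29 = -227)
(-45 - 1*(-448)) + p*u = (-45 - 1*(-448)) - 227*(-1079) = (-45 + 448) + 244933 = 403 + 244933 = 245336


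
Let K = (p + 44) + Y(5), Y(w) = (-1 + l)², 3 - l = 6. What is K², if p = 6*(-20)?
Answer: 3600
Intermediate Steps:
p = -120
l = -3 (l = 3 - 1*6 = 3 - 6 = -3)
Y(w) = 16 (Y(w) = (-1 - 3)² = (-4)² = 16)
K = -60 (K = (-120 + 44) + 16 = -76 + 16 = -60)
K² = (-60)² = 3600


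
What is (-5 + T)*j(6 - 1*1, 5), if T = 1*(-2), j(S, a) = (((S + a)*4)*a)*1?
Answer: -1400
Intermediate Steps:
j(S, a) = a*(4*S + 4*a) (j(S, a) = ((4*S + 4*a)*a)*1 = (a*(4*S + 4*a))*1 = a*(4*S + 4*a))
T = -2
(-5 + T)*j(6 - 1*1, 5) = (-5 - 2)*(4*5*((6 - 1*1) + 5)) = -28*5*((6 - 1) + 5) = -28*5*(5 + 5) = -28*5*10 = -7*200 = -1400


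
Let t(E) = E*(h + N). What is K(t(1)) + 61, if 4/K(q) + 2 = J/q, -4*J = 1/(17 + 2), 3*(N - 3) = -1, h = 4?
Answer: 179543/3043 ≈ 59.002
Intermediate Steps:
N = 8/3 (N = 3 + (1/3)*(-1) = 3 - 1/3 = 8/3 ≈ 2.6667)
J = -1/76 (J = -1/(4*(17 + 2)) = -1/4/19 = -1/4*1/19 = -1/76 ≈ -0.013158)
t(E) = 20*E/3 (t(E) = E*(4 + 8/3) = E*(20/3) = 20*E/3)
K(q) = 4/(-2 - 1/(76*q))
K(t(1)) + 61 = -304*(20/3)*1/(1 + 152*((20/3)*1)) + 61 = -304*20/3/(1 + 152*(20/3)) + 61 = -304*20/3/(1 + 3040/3) + 61 = -304*20/3/3043/3 + 61 = -304*20/3*3/3043 + 61 = -6080/3043 + 61 = 179543/3043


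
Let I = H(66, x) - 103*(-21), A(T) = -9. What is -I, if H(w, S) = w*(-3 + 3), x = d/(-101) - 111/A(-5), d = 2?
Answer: -2163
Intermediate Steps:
x = 3731/303 (x = 2/(-101) - 111/(-9) = 2*(-1/101) - 111*(-1/9) = -2/101 + 37/3 = 3731/303 ≈ 12.314)
H(w, S) = 0 (H(w, S) = w*0 = 0)
I = 2163 (I = 0 - 103*(-21) = 0 - 1*(-2163) = 0 + 2163 = 2163)
-I = -1*2163 = -2163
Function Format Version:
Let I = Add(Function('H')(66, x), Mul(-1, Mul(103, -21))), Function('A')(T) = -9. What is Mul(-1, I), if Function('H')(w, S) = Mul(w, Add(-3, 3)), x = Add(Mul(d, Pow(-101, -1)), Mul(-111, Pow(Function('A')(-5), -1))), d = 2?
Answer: -2163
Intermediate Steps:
x = Rational(3731, 303) (x = Add(Mul(2, Pow(-101, -1)), Mul(-111, Pow(-9, -1))) = Add(Mul(2, Rational(-1, 101)), Mul(-111, Rational(-1, 9))) = Add(Rational(-2, 101), Rational(37, 3)) = Rational(3731, 303) ≈ 12.314)
Function('H')(w, S) = 0 (Function('H')(w, S) = Mul(w, 0) = 0)
I = 2163 (I = Add(0, Mul(-1, Mul(103, -21))) = Add(0, Mul(-1, -2163)) = Add(0, 2163) = 2163)
Mul(-1, I) = Mul(-1, 2163) = -2163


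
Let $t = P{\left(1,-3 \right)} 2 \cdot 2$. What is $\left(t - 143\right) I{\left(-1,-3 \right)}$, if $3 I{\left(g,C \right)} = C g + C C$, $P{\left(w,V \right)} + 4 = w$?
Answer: $-620$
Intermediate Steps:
$P{\left(w,V \right)} = -4 + w$
$I{\left(g,C \right)} = \frac{C^{2}}{3} + \frac{C g}{3}$ ($I{\left(g,C \right)} = \frac{C g + C C}{3} = \frac{C g + C^{2}}{3} = \frac{C^{2} + C g}{3} = \frac{C^{2}}{3} + \frac{C g}{3}$)
$t = -12$ ($t = \left(-4 + 1\right) 2 \cdot 2 = \left(-3\right) 2 \cdot 2 = \left(-6\right) 2 = -12$)
$\left(t - 143\right) I{\left(-1,-3 \right)} = \left(-12 - 143\right) \frac{1}{3} \left(-3\right) \left(-3 - 1\right) = - 155 \cdot \frac{1}{3} \left(-3\right) \left(-4\right) = \left(-155\right) 4 = -620$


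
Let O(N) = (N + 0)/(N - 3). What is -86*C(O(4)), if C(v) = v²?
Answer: -1376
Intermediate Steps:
O(N) = N/(-3 + N)
-86*C(O(4)) = -86*16/(-3 + 4)² = -86*(4/1)² = -86*(4*1)² = -86*4² = -86*16 = -1376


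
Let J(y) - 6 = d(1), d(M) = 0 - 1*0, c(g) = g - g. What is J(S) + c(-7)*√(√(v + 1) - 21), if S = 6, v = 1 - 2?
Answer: 6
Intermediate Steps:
v = -1
c(g) = 0
d(M) = 0 (d(M) = 0 + 0 = 0)
J(y) = 6 (J(y) = 6 + 0 = 6)
J(S) + c(-7)*√(√(v + 1) - 21) = 6 + 0*√(√(-1 + 1) - 21) = 6 + 0*√(√0 - 21) = 6 + 0*√(0 - 21) = 6 + 0*√(-21) = 6 + 0*(I*√21) = 6 + 0 = 6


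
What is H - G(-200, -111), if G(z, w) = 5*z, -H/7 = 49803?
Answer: -347621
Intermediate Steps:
H = -348621 (H = -7*49803 = -348621)
H - G(-200, -111) = -348621 - 5*(-200) = -348621 - 1*(-1000) = -348621 + 1000 = -347621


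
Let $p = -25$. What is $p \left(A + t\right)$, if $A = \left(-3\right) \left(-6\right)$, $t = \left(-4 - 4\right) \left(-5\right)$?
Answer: $-1450$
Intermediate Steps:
$t = 40$ ($t = \left(-8\right) \left(-5\right) = 40$)
$A = 18$
$p \left(A + t\right) = - 25 \left(18 + 40\right) = \left(-25\right) 58 = -1450$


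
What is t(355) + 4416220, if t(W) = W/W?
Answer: 4416221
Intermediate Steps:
t(W) = 1
t(355) + 4416220 = 1 + 4416220 = 4416221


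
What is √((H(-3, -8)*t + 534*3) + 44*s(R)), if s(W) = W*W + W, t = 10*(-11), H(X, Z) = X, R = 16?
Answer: 10*√139 ≈ 117.90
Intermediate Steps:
t = -110
s(W) = W + W² (s(W) = W² + W = W + W²)
√((H(-3, -8)*t + 534*3) + 44*s(R)) = √((-3*(-110) + 534*3) + 44*(16*(1 + 16))) = √((330 + 1602) + 44*(16*17)) = √(1932 + 44*272) = √(1932 + 11968) = √13900 = 10*√139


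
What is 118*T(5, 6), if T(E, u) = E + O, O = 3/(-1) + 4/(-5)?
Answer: 708/5 ≈ 141.60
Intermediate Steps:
O = -19/5 (O = 3*(-1) + 4*(-1/5) = -3 - 4/5 = -19/5 ≈ -3.8000)
T(E, u) = -19/5 + E (T(E, u) = E - 19/5 = -19/5 + E)
118*T(5, 6) = 118*(-19/5 + 5) = 118*(6/5) = 708/5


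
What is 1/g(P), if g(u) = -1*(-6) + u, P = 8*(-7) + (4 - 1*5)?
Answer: -1/51 ≈ -0.019608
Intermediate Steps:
P = -57 (P = -56 + (4 - 5) = -56 - 1 = -57)
g(u) = 6 + u
1/g(P) = 1/(6 - 57) = 1/(-51) = -1/51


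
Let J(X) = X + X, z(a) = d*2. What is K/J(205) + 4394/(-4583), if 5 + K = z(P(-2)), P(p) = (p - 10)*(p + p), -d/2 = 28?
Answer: -2337751/1879030 ≈ -1.2441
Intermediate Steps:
d = -56 (d = -2*28 = -56)
P(p) = 2*p*(-10 + p) (P(p) = (-10 + p)*(2*p) = 2*p*(-10 + p))
z(a) = -112 (z(a) = -56*2 = -112)
K = -117 (K = -5 - 112 = -117)
J(X) = 2*X
K/J(205) + 4394/(-4583) = -117/(2*205) + 4394/(-4583) = -117/410 + 4394*(-1/4583) = -117*1/410 - 4394/4583 = -117/410 - 4394/4583 = -2337751/1879030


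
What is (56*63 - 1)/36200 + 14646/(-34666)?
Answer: -203959109/627454600 ≈ -0.32506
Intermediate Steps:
(56*63 - 1)/36200 + 14646/(-34666) = (3528 - 1)*(1/36200) + 14646*(-1/34666) = 3527*(1/36200) - 7323/17333 = 3527/36200 - 7323/17333 = -203959109/627454600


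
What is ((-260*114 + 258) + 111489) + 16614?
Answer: 98721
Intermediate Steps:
((-260*114 + 258) + 111489) + 16614 = ((-29640 + 258) + 111489) + 16614 = (-29382 + 111489) + 16614 = 82107 + 16614 = 98721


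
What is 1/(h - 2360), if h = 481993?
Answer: 1/479633 ≈ 2.0849e-6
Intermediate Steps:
1/(h - 2360) = 1/(481993 - 2360) = 1/479633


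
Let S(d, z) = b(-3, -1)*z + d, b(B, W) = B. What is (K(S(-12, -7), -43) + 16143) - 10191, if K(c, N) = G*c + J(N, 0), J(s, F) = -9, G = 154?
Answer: 7329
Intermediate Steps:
S(d, z) = d - 3*z (S(d, z) = -3*z + d = d - 3*z)
K(c, N) = -9 + 154*c (K(c, N) = 154*c - 9 = -9 + 154*c)
(K(S(-12, -7), -43) + 16143) - 10191 = ((-9 + 154*(-12 - 3*(-7))) + 16143) - 10191 = ((-9 + 154*(-12 + 21)) + 16143) - 10191 = ((-9 + 154*9) + 16143) - 10191 = ((-9 + 1386) + 16143) - 10191 = (1377 + 16143) - 10191 = 17520 - 10191 = 7329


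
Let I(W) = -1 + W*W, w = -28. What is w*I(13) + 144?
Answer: -4560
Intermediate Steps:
I(W) = -1 + W²
w*I(13) + 144 = -28*(-1 + 13²) + 144 = -28*(-1 + 169) + 144 = -28*168 + 144 = -4704 + 144 = -4560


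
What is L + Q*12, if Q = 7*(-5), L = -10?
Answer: -430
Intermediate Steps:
Q = -35
L + Q*12 = -10 - 35*12 = -10 - 420 = -430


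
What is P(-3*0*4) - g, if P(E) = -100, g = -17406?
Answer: 17306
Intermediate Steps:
P(-3*0*4) - g = -100 - 1*(-17406) = -100 + 17406 = 17306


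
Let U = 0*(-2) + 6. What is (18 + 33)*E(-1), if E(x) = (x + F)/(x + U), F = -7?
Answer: -408/5 ≈ -81.600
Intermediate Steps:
U = 6 (U = 0 + 6 = 6)
E(x) = (-7 + x)/(6 + x) (E(x) = (x - 7)/(x + 6) = (-7 + x)/(6 + x))
(18 + 33)*E(-1) = (18 + 33)*((-7 - 1)/(6 - 1)) = 51*(-8/5) = -408/5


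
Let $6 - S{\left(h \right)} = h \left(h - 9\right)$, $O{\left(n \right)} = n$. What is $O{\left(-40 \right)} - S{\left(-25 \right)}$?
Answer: $804$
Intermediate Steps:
$S{\left(h \right)} = 6 - h \left(-9 + h\right)$ ($S{\left(h \right)} = 6 - h \left(h - 9\right) = 6 - h \left(-9 + h\right)$)
$O{\left(-40 \right)} - S{\left(-25 \right)} = -40 - \left(6 - \left(-25\right)^{2} + 9 \left(-25\right)\right) = -40 - \left(6 - 625 - 225\right) = -40 - -844 = -40 + 844 = 804$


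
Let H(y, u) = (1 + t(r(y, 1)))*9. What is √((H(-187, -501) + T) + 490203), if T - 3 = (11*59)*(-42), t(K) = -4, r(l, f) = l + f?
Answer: √462921 ≈ 680.38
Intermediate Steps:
r(l, f) = f + l
H(y, u) = -27 (H(y, u) = (1 - 4)*9 = -3*9 = -27)
T = -27255 (T = 3 + (11*59)*(-42) = 3 + 649*(-42) = 3 - 27258 = -27255)
√((H(-187, -501) + T) + 490203) = √((-27 - 27255) + 490203) = √(-27282 + 490203) = √462921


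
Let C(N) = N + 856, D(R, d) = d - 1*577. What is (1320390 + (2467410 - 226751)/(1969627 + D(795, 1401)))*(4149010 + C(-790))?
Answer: 10794925019860578724/1970451 ≈ 5.4784e+12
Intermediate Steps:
D(R, d) = -577 + d (D(R, d) = d - 577 = -577 + d)
C(N) = 856 + N
(1320390 + (2467410 - 226751)/(1969627 + D(795, 1401)))*(4149010 + C(-790)) = (1320390 + (2467410 - 226751)/(1969627 + (-577 + 1401)))*(4149010 + (856 - 790)) = (1320390 + 2240659/(1969627 + 824))*(4149010 + 66) = (1320390 + 2240659/1970451)*4149076 = (2601766036549/1970451)*4149076 = 10794925019860578724/1970451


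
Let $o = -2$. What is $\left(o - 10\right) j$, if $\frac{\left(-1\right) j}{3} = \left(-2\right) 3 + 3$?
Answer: $-108$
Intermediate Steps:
$j = 9$ ($j = - 3 \left(\left(-2\right) 3 + 3\right) = - 3 \left(-6 + 3\right) = \left(-3\right) \left(-3\right) = 9$)
$\left(o - 10\right) j = \left(-2 - 10\right) 9 = \left(-12\right) 9 = -108$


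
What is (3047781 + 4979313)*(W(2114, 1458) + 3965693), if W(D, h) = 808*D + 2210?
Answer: 45561905950410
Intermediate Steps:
W(D, h) = 2210 + 808*D
(3047781 + 4979313)*(W(2114, 1458) + 3965693) = (3047781 + 4979313)*((2210 + 808*2114) + 3965693) = 8027094*((2210 + 1708112) + 3965693) = 8027094*(1710322 + 3965693) = 8027094*5676015 = 45561905950410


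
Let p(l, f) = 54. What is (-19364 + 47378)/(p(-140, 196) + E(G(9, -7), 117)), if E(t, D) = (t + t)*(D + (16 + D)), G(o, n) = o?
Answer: 203/33 ≈ 6.1515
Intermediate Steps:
E(t, D) = 2*t*(16 + 2*D) (E(t, D) = (2*t)*(16 + 2*D) = 2*t*(16 + 2*D))
(-19364 + 47378)/(p(-140, 196) + E(G(9, -7), 117)) = (-19364 + 47378)/(54 + 4*9*(8 + 117)) = 28014/(54 + 4*9*125) = 28014/(54 + 4500) = 28014/4554 = 28014*(1/4554) = 203/33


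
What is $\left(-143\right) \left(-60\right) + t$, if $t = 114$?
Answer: $8694$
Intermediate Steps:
$\left(-143\right) \left(-60\right) + t = \left(-143\right) \left(-60\right) + 114 = 8580 + 114 = 8694$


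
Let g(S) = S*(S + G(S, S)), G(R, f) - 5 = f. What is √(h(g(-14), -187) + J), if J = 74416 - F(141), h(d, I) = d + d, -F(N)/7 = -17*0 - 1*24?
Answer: 158*√3 ≈ 273.66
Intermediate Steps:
G(R, f) = 5 + f
F(N) = 168 (F(N) = -7*(-17*0 - 1*24) = -7*(0 - 24) = -7*(-24) = 168)
g(S) = S*(5 + 2*S) (g(S) = S*(S + (5 + S)) = S*(5 + 2*S))
h(d, I) = 2*d
J = 74248 (J = 74416 - 1*168 = 74416 - 168 = 74248)
√(h(g(-14), -187) + J) = √(2*(-14*(5 + 2*(-14))) + 74248) = √(2*(-14*(5 - 28)) + 74248) = √(2*(-14*(-23)) + 74248) = √(2*322 + 74248) = √(644 + 74248) = √74892 = 158*√3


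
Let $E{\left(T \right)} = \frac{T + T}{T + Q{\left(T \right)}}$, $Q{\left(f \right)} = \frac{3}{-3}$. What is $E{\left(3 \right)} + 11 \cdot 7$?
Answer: $80$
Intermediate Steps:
$Q{\left(f \right)} = -1$ ($Q{\left(f \right)} = 3 \left(- \frac{1}{3}\right) = -1$)
$E{\left(T \right)} = \frac{2 T}{-1 + T}$ ($E{\left(T \right)} = \frac{T + T}{T - 1} = \frac{2 T}{-1 + T}$)
$E{\left(3 \right)} + 11 \cdot 7 = 2 \cdot 3 \frac{1}{-1 + 3} + 11 \cdot 7 = 2 \cdot 3 \cdot \frac{1}{2} + 77 = 3 + 77 = 80$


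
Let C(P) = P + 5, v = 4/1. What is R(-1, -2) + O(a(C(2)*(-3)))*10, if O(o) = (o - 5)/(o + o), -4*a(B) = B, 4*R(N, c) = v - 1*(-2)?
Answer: 73/42 ≈ 1.7381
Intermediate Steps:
v = 4 (v = 4*1 = 4)
C(P) = 5 + P
R(N, c) = 3/2 (R(N, c) = (4 - 1*(-2))/4 = (4 + 2)/4 = (¼)*6 = 3/2)
a(B) = -B/4
O(o) = (-5 + o)/(2*o) (O(o) = (-5 + o)/((2*o)) = (-5 + o)*(1/(2*o)) = (-5 + o)/(2*o))
R(-1, -2) + O(a(C(2)*(-3)))*10 = 3/2 + ((-5 - (5 + 2)*(-3)/4)/(2*((-(5 + 2)*(-3)/4))))*10 = 3/2 + ((-5 - 7*(-3)/4)/(2*((-7*(-3)/4))))*10 = 3/2 + ((-5 - ¼*(-21))/(2*((-¼*(-21)))))*10 = 3/2 + ((-5 + 21/4)/(2*(21/4)))*10 = 3/2 + ((½)*(4/21)*(¼))*10 = 3/2 + (1/42)*10 = 3/2 + 5/21 = 73/42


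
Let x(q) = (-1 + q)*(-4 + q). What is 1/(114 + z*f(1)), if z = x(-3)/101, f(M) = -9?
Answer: 101/11262 ≈ 0.0089682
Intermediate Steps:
z = 28/101 (z = (4 + (-3)**2 - 5*(-3))/101 = (4 + 9 + 15)*(1/101) = 28*(1/101) = 28/101 ≈ 0.27723)
1/(114 + z*f(1)) = 1/(114 + (28/101)*(-9)) = 1/(114 - 252/101) = 1/(11262/101) = 101/11262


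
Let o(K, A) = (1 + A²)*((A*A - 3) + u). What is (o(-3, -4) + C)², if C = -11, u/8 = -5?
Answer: 220900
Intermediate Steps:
u = -40 (u = 8*(-5) = -40)
o(K, A) = (1 + A²)*(-43 + A²) (o(K, A) = (1 + A²)*((A*A - 3) - 40) = (1 + A²)*((A² - 3) - 40) = (1 + A²)*((-3 + A²) - 40) = (1 + A²)*(-43 + A²))
(o(-3, -4) + C)² = ((-43 + (-4)⁴ - 42*(-4)²) - 11)² = ((-43 + 256 - 42*16) - 11)² = ((-43 + 256 - 672) - 11)² = (-459 - 11)² = (-470)² = 220900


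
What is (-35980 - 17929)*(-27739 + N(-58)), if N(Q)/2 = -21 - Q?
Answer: 1491392485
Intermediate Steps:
N(Q) = -42 - 2*Q (N(Q) = 2*(-21 - Q) = -42 - 2*Q)
(-35980 - 17929)*(-27739 + N(-58)) = (-35980 - 17929)*(-27739 + (-42 - 2*(-58))) = -53909*(-27739 + (-42 + 116)) = -53909*(-27739 + 74) = -53909*(-27665) = 1491392485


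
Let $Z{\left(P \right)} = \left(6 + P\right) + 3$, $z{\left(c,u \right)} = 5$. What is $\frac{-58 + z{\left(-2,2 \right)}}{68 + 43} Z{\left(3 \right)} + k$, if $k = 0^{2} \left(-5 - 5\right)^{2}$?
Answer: $- \frac{212}{37} \approx -5.7297$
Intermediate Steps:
$Z{\left(P \right)} = 9 + P$
$k = 0$ ($k = 0 \left(-10\right)^{2} = 0 \cdot 100 = 0$)
$\frac{-58 + z{\left(-2,2 \right)}}{68 + 43} Z{\left(3 \right)} + k = \frac{-58 + 5}{68 + 43} \left(9 + 3\right) + 0 = - \frac{53}{111} \cdot 12 + 0 = \left(-53\right) \frac{1}{111} \cdot 12 + 0 = \left(- \frac{53}{111}\right) 12 + 0 = - \frac{212}{37} + 0 = - \frac{212}{37}$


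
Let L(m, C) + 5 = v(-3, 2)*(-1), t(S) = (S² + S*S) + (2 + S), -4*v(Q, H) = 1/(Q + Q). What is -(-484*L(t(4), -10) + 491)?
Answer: -17587/6 ≈ -2931.2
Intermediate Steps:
v(Q, H) = -1/(8*Q) (v(Q, H) = -1/(4*(Q + Q)) = -1/(2*Q)/4 = -1/(8*Q))
t(S) = 2 + S + 2*S² (t(S) = (S² + S²) + (2 + S) = 2*S² + (2 + S) = 2 + S + 2*S²)
L(m, C) = -121/24 (L(m, C) = -5 - ⅛/(-3)*(-1) = -5 - ⅛*(-⅓)*(-1) = -5 + (1/24)*(-1) = -5 - 1/24 = -121/24)
-(-484*L(t(4), -10) + 491) = -(-484*(-121/24) + 491) = -(14641/6 + 491) = -1*17587/6 = -17587/6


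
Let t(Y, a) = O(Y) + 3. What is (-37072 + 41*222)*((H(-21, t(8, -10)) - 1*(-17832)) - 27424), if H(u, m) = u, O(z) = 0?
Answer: 268875610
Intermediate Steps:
t(Y, a) = 3 (t(Y, a) = 0 + 3 = 3)
(-37072 + 41*222)*((H(-21, t(8, -10)) - 1*(-17832)) - 27424) = (-37072 + 41*222)*((-21 - 1*(-17832)) - 27424) = (-37072 + 9102)*((-21 + 17832) - 27424) = -27970*(17811 - 27424) = -27970*(-9613) = 268875610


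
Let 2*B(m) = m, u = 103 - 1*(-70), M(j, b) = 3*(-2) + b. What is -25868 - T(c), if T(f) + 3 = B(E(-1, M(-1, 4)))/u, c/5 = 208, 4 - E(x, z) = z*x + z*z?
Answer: -4474644/173 ≈ -25865.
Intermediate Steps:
M(j, b) = -6 + b
E(x, z) = 4 - z² - x*z (E(x, z) = 4 - (z*x + z*z) = 4 - (x*z + z²) = 4 - (z² + x*z) = 4 + (-z² - x*z) = 4 - z² - x*z)
u = 173 (u = 103 + 70 = 173)
c = 1040 (c = 5*208 = 1040)
B(m) = m/2
T(f) = -520/173 (T(f) = -3 + ((4 - (-6 + 4)² - 1*(-1)*(-6 + 4))/2)/173 = -3 + ((4 - 1*(-2)² - 1*(-1)*(-2))/2)*(1/173) = -3 + ((4 - 1*4 - 2)/2)*(1/173) = -3 + ((4 - 4 - 2)/2)*(1/173) = -3 + ((½)*(-2))*(1/173) = -3 - 1*1/173 = -3 - 1/173 = -520/173)
-25868 - T(c) = -25868 - 1*(-520/173) = -25868 + 520/173 = -4474644/173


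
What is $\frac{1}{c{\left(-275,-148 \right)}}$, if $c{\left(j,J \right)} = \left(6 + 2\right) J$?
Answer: $- \frac{1}{1184} \approx -0.00084459$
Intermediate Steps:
$c{\left(j,J \right)} = 8 J$
$\frac{1}{c{\left(-275,-148 \right)}} = \frac{1}{8 \left(-148\right)} = \frac{1}{-1184} = - \frac{1}{1184}$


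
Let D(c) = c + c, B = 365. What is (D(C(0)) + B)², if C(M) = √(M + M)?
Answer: 133225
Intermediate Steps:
C(M) = √2*√M (C(M) = √(2*M) = √2*√M)
D(c) = 2*c
(D(C(0)) + B)² = (2*(√2*√0) + 365)² = (2*(√2*0) + 365)² = (2*0 + 365)² = (0 + 365)² = 365² = 133225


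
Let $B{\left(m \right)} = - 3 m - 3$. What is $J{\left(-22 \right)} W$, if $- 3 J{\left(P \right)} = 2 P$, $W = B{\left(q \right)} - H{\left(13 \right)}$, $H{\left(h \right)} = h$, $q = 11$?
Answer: $- \frac{2156}{3} \approx -718.67$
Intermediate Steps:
$B{\left(m \right)} = -3 - 3 m$
$W = -49$ ($W = \left(-3 - 33\right) - 13 = -36 - 13 = -49$)
$J{\left(P \right)} = - \frac{2 P}{3}$
$J{\left(-22 \right)} W = \left(- \frac{2}{3}\right) \left(-22\right) \left(-49\right) = \frac{44}{3} \left(-49\right) = - \frac{2156}{3}$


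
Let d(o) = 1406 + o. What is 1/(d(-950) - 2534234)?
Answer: -1/2533778 ≈ -3.9467e-7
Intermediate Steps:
1/(d(-950) - 2534234) = 1/((1406 - 950) - 2534234) = 1/(456 - 2534234) = 1/(-2533778) = -1/2533778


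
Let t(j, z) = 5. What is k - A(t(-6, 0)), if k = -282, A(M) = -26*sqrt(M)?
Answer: -282 + 26*sqrt(5) ≈ -223.86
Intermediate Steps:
k - A(t(-6, 0)) = -282 - (-26)*sqrt(5) = -282 + 26*sqrt(5)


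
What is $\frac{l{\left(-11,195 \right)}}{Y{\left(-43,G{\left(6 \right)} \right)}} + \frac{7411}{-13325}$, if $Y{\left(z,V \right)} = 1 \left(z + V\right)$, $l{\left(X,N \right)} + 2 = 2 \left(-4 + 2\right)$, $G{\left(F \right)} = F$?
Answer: $- \frac{194257}{493025} \approx -0.39401$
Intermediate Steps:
$l{\left(X,N \right)} = -6$ ($l{\left(X,N \right)} = -2 + 2 \left(-4 + 2\right) = -2 + 2 \left(-2\right) = -2 - 4 = -6$)
$Y{\left(z,V \right)} = V + z$ ($Y{\left(z,V \right)} = 1 \left(V + z\right) = V + z$)
$\frac{l{\left(-11,195 \right)}}{Y{\left(-43,G{\left(6 \right)} \right)}} + \frac{7411}{-13325} = - \frac{6}{6 - 43} + \frac{7411}{-13325} = - \frac{6}{-37} + 7411 \left(- \frac{1}{13325}\right) = \left(-6\right) \left(- \frac{1}{37}\right) - \frac{7411}{13325} = \frac{6}{37} - \frac{7411}{13325} = - \frac{194257}{493025}$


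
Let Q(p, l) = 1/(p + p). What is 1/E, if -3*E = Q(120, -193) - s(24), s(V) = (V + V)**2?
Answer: 720/552959 ≈ 0.0013021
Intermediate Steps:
Q(p, l) = 1/(2*p)
s(V) = 4*V**2 (s(V) = (2*V)**2 = 4*V**2)
E = 552959/720 (E = -((1/2)/120 - 4*24**2)/3 = -((1/2)*(1/120) - 4*576)/3 = -(1/240 - 1*2304)/3 = -(1/240 - 2304)/3 = -1/3*(-552959/240) = 552959/720 ≈ 768.00)
1/E = 1/(552959/720) = 720/552959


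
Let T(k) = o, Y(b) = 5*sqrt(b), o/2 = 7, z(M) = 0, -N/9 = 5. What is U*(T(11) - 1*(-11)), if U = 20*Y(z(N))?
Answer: 0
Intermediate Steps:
N = -45 (N = -9*5 = -45)
o = 14 (o = 2*7 = 14)
T(k) = 14
U = 0 (U = 20*(5*sqrt(0)) = 20*(5*0) = 20*0 = 0)
U*(T(11) - 1*(-11)) = 0*(14 - 1*(-11)) = 0*(14 + 11) = 0*25 = 0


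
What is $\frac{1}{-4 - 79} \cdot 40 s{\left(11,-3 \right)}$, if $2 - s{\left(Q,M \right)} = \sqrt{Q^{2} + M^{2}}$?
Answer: $- \frac{80}{83} + \frac{40 \sqrt{130}}{83} \approx 4.531$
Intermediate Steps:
$s{\left(Q,M \right)} = 2 - \sqrt{M^{2} + Q^{2}}$ ($s{\left(Q,M \right)} = 2 - \sqrt{Q^{2} + M^{2}} = 2 - \sqrt{M^{2} + Q^{2}}$)
$\frac{1}{-4 - 79} \cdot 40 s{\left(11,-3 \right)} = \frac{1}{-4 - 79} \cdot 40 \left(2 - \sqrt{\left(-3\right)^{2} + 11^{2}}\right) = \frac{1}{-83} \cdot 40 \left(2 - \sqrt{9 + 121}\right) = \left(- \frac{1}{83}\right) 40 \left(2 - \sqrt{130}\right) = - \frac{40 \left(2 - \sqrt{130}\right)}{83} = - \frac{80}{83} + \frac{40 \sqrt{130}}{83}$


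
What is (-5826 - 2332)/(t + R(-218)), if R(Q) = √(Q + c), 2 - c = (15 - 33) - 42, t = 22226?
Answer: -45329927/123498808 + 4079*I*√39/123498808 ≈ -0.36705 + 0.00020626*I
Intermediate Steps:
c = 62 (c = 2 - ((15 - 33) - 42) = 2 - (-18 - 42) = 2 - 1*(-60) = 2 + 60 = 62)
R(Q) = √(62 + Q) (R(Q) = √(Q + 62) = √(62 + Q))
(-5826 - 2332)/(t + R(-218)) = (-5826 - 2332)/(22226 + √(62 - 218)) = -8158/(22226 + √(-156)) = -8158/(22226 + 2*I*√39)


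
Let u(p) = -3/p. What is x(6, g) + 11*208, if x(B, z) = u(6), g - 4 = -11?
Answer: 4575/2 ≈ 2287.5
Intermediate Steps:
g = -7 (g = 4 - 11 = -7)
x(B, z) = -1/2 (x(B, z) = -3/6 = -3*1/6 = -1/2)
x(6, g) + 11*208 = -1/2 + 11*208 = -1/2 + 2288 = 4575/2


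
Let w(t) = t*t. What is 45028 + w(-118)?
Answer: 58952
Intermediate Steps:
w(t) = t²
45028 + w(-118) = 45028 + (-118)² = 45028 + 13924 = 58952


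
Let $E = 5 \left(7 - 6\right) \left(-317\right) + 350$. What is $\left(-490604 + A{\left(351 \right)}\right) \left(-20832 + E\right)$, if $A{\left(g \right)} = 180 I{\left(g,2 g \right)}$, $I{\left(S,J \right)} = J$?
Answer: $8037772348$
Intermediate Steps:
$A{\left(g \right)} = 360 g$ ($A{\left(g \right)} = 180 \cdot 2 g = 360 g$)
$E = -1235$ ($E = 5 \cdot 1 \left(-317\right) + 350 = 5 \left(-317\right) + 350 = -1585 + 350 = -1235$)
$\left(-490604 + A{\left(351 \right)}\right) \left(-20832 + E\right) = \left(-490604 + 360 \cdot 351\right) \left(-20832 - 1235\right) = \left(-490604 + 126360\right) \left(-22067\right) = \left(-364244\right) \left(-22067\right) = 8037772348$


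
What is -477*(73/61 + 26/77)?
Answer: -3437739/4697 ≈ -731.90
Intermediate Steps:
-477*(73/61 + 26/77) = -477*7207/4697 = -3437739/4697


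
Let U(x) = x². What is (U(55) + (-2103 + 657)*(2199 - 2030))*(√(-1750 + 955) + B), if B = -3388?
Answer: 817690412 - 241349*I*√795 ≈ 8.1769e+8 - 6.805e+6*I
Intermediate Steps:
(U(55) + (-2103 + 657)*(2199 - 2030))*(√(-1750 + 955) + B) = (55² + (-2103 + 657)*(2199 - 2030))*(√(-1750 + 955) - 3388) = (3025 - 1446*169)*(√(-795) - 3388) = (3025 - 244374)*(I*√795 - 3388) = -241349*(-3388 + I*√795) = 817690412 - 241349*I*√795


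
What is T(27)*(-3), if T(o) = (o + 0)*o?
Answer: -2187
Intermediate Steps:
T(o) = o**2 (T(o) = o*o = o**2)
T(27)*(-3) = 27**2*(-3) = 729*(-3) = -2187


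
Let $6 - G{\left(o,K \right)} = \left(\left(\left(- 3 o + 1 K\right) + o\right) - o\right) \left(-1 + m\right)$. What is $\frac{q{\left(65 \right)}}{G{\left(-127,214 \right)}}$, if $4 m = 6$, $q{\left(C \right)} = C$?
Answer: $- \frac{130}{583} \approx -0.22298$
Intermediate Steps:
$m = \frac{3}{2}$ ($m = \frac{1}{4} \cdot 6 = \frac{3}{2} \approx 1.5$)
$G{\left(o,K \right)} = 6 - \frac{K}{2} + \frac{3 o}{2}$ ($G{\left(o,K \right)} = 6 - \left(\left(\left(- 3 o + 1 K\right) + o\right) - o\right) \left(-1 + \frac{3}{2}\right) = 6 - \left(\left(\left(- 3 o + K\right) + o\right) - o\right) \frac{1}{2} = 6 - \left(\left(\left(K - 3 o\right) + o\right) - o\right) \frac{1}{2} = 6 - \left(\left(K - 2 o\right) - o\right) \frac{1}{2} = 6 - \left(K - 3 o\right) \frac{1}{2} = 6 - \left(\frac{K}{2} - \frac{3 o}{2}\right) = 6 - \frac{K}{2} + \frac{3 o}{2}$)
$\frac{q{\left(65 \right)}}{G{\left(-127,214 \right)}} = \frac{65}{6 - 107 + \frac{3}{2} \left(-127\right)} = \frac{65}{6 - 107 - \frac{381}{2}} = \frac{65}{- \frac{583}{2}} = 65 \left(- \frac{2}{583}\right) = - \frac{130}{583}$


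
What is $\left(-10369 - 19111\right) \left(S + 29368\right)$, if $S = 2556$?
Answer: $-941119520$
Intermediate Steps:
$\left(-10369 - 19111\right) \left(S + 29368\right) = \left(-10369 - 19111\right) \left(2556 + 29368\right) = \left(-29480\right) 31924 = -941119520$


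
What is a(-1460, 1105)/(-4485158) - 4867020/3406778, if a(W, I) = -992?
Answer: -5456493541346/3819984400231 ≈ -1.4284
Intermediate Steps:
a(-1460, 1105)/(-4485158) - 4867020/3406778 = -992/(-4485158) - 4867020/3406778 = -992*(-1/4485158) - 4867020*1/3406778 = 496/2242579 - 2433510/1703389 = -5456493541346/3819984400231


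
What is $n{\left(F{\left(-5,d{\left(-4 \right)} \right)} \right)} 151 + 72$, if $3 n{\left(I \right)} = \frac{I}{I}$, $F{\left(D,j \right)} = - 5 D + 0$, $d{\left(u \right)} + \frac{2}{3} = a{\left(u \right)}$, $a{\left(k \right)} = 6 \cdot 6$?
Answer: $\frac{367}{3} \approx 122.33$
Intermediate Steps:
$a{\left(k \right)} = 36$
$d{\left(u \right)} = \frac{106}{3}$ ($d{\left(u \right)} = - \frac{2}{3} + 36 = \frac{106}{3}$)
$F{\left(D,j \right)} = - 5 D$
$n{\left(I \right)} = \frac{1}{3}$ ($n{\left(I \right)} = \frac{I \frac{1}{I}}{3} = \frac{1}{3} \cdot 1 = \frac{1}{3}$)
$n{\left(F{\left(-5,d{\left(-4 \right)} \right)} \right)} 151 + 72 = \frac{1}{3} \cdot 151 + 72 = \frac{151}{3} + 72 = \frac{367}{3}$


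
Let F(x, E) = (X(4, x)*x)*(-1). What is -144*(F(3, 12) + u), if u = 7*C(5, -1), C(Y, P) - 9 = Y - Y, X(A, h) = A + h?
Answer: -6048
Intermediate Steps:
C(Y, P) = 9 (C(Y, P) = 9 + (Y - Y) = 9 + 0 = 9)
F(x, E) = -x*(4 + x) (F(x, E) = ((4 + x)*x)*(-1) = (x*(4 + x))*(-1) = -x*(4 + x))
u = 63 (u = 7*9 = 63)
-144*(F(3, 12) + u) = -144*(-1*3*(4 + 3) + 63) = -144*(-1*3*7 + 63) = -144*(-21 + 63) = -144*42 = -6048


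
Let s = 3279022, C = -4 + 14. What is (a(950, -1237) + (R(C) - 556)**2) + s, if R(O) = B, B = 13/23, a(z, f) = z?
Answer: 1898305813/529 ≈ 3.5885e+6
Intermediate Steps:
C = 10
B = 13/23 (B = 13*(1/23) = 13/23 ≈ 0.56522)
R(O) = 13/23
(a(950, -1237) + (R(C) - 556)**2) + s = (950 + (13/23 - 556)**2) + 3279022 = (950 + (-12775/23)**2) + 3279022 = (950 + 163200625/529) + 3279022 = 163703175/529 + 3279022 = 1898305813/529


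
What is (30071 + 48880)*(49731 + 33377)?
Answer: 6561459708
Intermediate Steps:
(30071 + 48880)*(49731 + 33377) = 78951*83108 = 6561459708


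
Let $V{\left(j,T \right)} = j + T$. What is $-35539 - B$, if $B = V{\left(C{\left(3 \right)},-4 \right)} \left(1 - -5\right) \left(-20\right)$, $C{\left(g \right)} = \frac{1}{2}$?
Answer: $-35959$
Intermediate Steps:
$C{\left(g \right)} = \frac{1}{2}$
$V{\left(j,T \right)} = T + j$
$B = 420$ ($B = \left(-4 + \frac{1}{2}\right) \left(1 - -5\right) \left(-20\right) = - \frac{7 \left(1 + 5\right)}{2} \left(-20\right) = \left(- \frac{7}{2}\right) 6 \left(-20\right) = \left(-21\right) \left(-20\right) = 420$)
$-35539 - B = -35539 - 420 = -35959$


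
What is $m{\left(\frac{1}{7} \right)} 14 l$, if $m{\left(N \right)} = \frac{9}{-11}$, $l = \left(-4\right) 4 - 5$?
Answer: $\frac{2646}{11} \approx 240.55$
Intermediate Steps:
$l = -21$ ($l = -16 - 5 = -21$)
$m{\left(N \right)} = - \frac{9}{11}$ ($m{\left(N \right)} = 9 \left(- \frac{1}{11}\right) = - \frac{9}{11}$)
$m{\left(\frac{1}{7} \right)} 14 l = \left(- \frac{9}{11}\right) 14 \left(-21\right) = \left(- \frac{126}{11}\right) \left(-21\right) = \frac{2646}{11}$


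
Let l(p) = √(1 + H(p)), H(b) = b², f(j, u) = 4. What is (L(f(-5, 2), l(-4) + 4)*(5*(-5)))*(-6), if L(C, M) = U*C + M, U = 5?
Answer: 3600 + 150*√17 ≈ 4218.5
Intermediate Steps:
l(p) = √(1 + p²)
L(C, M) = M + 5*C (L(C, M) = 5*C + M = M + 5*C)
(L(f(-5, 2), l(-4) + 4)*(5*(-5)))*(-6) = (((√(1 + (-4)²) + 4) + 5*4)*(5*(-5)))*(-6) = (((√(1 + 16) + 4) + 20)*(-25))*(-6) = (((√17 + 4) + 20)*(-25))*(-6) = (((4 + √17) + 20)*(-25))*(-6) = ((24 + √17)*(-25))*(-6) = (-600 - 25*√17)*(-6) = 3600 + 150*√17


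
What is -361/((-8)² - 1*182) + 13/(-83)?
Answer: 28429/9794 ≈ 2.9027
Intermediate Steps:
-361/((-8)² - 1*182) + 13/(-83) = -361/(64 - 182) + 13*(-1/83) = -361/(-118) - 13/83 = -361*(-1/118) - 13/83 = 361/118 - 13/83 = 28429/9794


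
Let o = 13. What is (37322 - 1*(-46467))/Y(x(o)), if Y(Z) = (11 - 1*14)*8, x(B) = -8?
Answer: -83789/24 ≈ -3491.2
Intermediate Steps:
Y(Z) = -24 (Y(Z) = (11 - 14)*8 = -3*8 = -24)
(37322 - 1*(-46467))/Y(x(o)) = (37322 - 1*(-46467))/(-24) = (37322 + 46467)*(-1/24) = 83789*(-1/24) = -83789/24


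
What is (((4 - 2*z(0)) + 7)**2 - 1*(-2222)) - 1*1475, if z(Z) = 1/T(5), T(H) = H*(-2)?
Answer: 21811/25 ≈ 872.44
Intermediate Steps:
T(H) = -2*H
z(Z) = -1/10 (z(Z) = 1/(-2*5) = 1/(-10) = -1/10)
(((4 - 2*z(0)) + 7)**2 - 1*(-2222)) - 1*1475 = (((4 - 2*(-1/10)) + 7)**2 - 1*(-2222)) - 1*1475 = (((4 + 1/5) + 7)**2 + 2222) - 1475 = ((21/5 + 7)**2 + 2222) - 1475 = ((56/5)**2 + 2222) - 1475 = (3136/25 + 2222) - 1475 = 58686/25 - 1475 = 21811/25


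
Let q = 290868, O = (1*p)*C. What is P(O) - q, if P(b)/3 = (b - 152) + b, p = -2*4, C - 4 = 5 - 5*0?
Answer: -291756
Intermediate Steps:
C = 9 (C = 4 + (5 - 5*0) = 4 + (5 + 0) = 4 + 5 = 9)
p = -8
O = -72 (O = (1*(-8))*9 = -8*9 = -72)
P(b) = -456 + 6*b (P(b) = 3*((b - 152) + b) = 3*((-152 + b) + b) = 3*(-152 + 2*b) = -456 + 6*b)
P(O) - q = (-456 + 6*(-72)) - 1*290868 = (-456 - 432) - 290868 = -888 - 290868 = -291756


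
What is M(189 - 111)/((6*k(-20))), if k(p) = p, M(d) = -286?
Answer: 143/60 ≈ 2.3833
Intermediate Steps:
M(189 - 111)/((6*k(-20))) = -286/(6*(-20)) = -286/(-120) = -286*(-1/120) = 143/60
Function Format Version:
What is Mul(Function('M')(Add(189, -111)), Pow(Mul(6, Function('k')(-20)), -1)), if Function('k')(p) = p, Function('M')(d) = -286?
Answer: Rational(143, 60) ≈ 2.3833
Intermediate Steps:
Mul(Function('M')(Add(189, -111)), Pow(Mul(6, Function('k')(-20)), -1)) = Mul(-286, Pow(Mul(6, -20), -1)) = Mul(-286, Pow(-120, -1)) = Mul(-286, Rational(-1, 120)) = Rational(143, 60)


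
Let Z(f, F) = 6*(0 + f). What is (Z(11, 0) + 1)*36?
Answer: 2412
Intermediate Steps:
Z(f, F) = 6*f
(Z(11, 0) + 1)*36 = (6*11 + 1)*36 = (66 + 1)*36 = 67*36 = 2412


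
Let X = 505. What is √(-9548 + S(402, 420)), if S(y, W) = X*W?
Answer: 2*√50638 ≈ 450.06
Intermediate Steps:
S(y, W) = 505*W
√(-9548 + S(402, 420)) = √(-9548 + 505*420) = √(-9548 + 212100) = √202552 = 2*√50638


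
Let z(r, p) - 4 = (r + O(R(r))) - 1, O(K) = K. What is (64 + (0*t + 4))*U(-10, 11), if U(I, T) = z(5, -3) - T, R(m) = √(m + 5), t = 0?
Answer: -204 + 68*√10 ≈ 11.035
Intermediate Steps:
R(m) = √(5 + m)
z(r, p) = 3 + r + √(5 + r) (z(r, p) = 4 + ((r + √(5 + r)) - 1) = 4 + (-1 + r + √(5 + r)) = 3 + r + √(5 + r))
U(I, T) = 8 + √10 - T (U(I, T) = (3 + 5 + √(5 + 5)) - T = (3 + 5 + √10) - T = (8 + √10) - T = 8 + √10 - T)
(64 + (0*t + 4))*U(-10, 11) = (64 + (0*0 + 4))*(8 + √10 - 1*11) = (64 + (0 + 4))*(8 + √10 - 11) = (64 + 4)*(-3 + √10) = 68*(-3 + √10) = -204 + 68*√10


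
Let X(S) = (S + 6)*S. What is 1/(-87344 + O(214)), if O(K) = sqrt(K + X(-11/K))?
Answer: -4000005824/349376498905115 - 214*sqrt(9786341)/349376498905115 ≈ -1.1451e-5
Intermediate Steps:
X(S) = S*(6 + S) (X(S) = (6 + S)*S = S*(6 + S))
O(K) = sqrt(K - 11*(6 - 11/K)/K) (O(K) = sqrt(K + (-11/K)*(6 - 11/K)) = sqrt(K - 11*(6 - 11/K)/K))
1/(-87344 + O(214)) = 1/(-87344 + sqrt(214 - 66/214 + 121/214**2)) = 1/(-87344 + sqrt(214 - 66*1/214 + 121*(1/45796))) = 1/(-87344 + sqrt(214 - 33/107 + 121/45796)) = 1/(-87344 + sqrt(9786341/45796)) = 1/(-87344 + sqrt(9786341)/214)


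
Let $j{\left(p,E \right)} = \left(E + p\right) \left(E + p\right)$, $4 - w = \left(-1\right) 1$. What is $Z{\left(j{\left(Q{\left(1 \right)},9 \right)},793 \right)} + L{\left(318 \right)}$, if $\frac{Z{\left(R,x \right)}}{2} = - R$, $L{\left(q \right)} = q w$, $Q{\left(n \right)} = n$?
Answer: $1390$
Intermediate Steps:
$w = 5$ ($w = 4 - \left(-1\right) 1 = 4 - -1 = 4 + 1 = 5$)
$j{\left(p,E \right)} = \left(E + p\right)^{2}$
$L{\left(q \right)} = 5 q$ ($L{\left(q \right)} = q 5 = 5 q$)
$Z{\left(R,x \right)} = - 2 R$ ($Z{\left(R,x \right)} = 2 \left(- R\right) = - 2 R$)
$Z{\left(j{\left(Q{\left(1 \right)},9 \right)},793 \right)} + L{\left(318 \right)} = - 2 \left(9 + 1\right)^{2} + 5 \cdot 318 = - 2 \cdot 10^{2} + 1590 = \left(-2\right) 100 + 1590 = -200 + 1590 = 1390$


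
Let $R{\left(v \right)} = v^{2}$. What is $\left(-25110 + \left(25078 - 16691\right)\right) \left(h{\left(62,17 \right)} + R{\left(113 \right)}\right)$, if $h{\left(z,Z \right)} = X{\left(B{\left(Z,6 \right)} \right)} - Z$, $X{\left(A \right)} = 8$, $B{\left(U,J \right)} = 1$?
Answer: $-213385480$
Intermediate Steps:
$h{\left(z,Z \right)} = 8 - Z$
$\left(-25110 + \left(25078 - 16691\right)\right) \left(h{\left(62,17 \right)} + R{\left(113 \right)}\right) = \left(-25110 + \left(25078 - 16691\right)\right) \left(\left(8 - 17\right) + 113^{2}\right) = \left(-25110 + \left(25078 - 16691\right)\right) \left(\left(8 - 17\right) + 12769\right) = \left(-25110 + 8387\right) \left(-9 + 12769\right) = \left(-16723\right) 12760 = -213385480$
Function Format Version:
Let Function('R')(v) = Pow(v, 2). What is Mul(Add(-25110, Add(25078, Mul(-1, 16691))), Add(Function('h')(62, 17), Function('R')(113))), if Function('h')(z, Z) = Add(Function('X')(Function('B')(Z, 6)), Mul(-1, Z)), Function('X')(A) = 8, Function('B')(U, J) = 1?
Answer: -213385480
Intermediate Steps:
Function('h')(z, Z) = Add(8, Mul(-1, Z))
Mul(Add(-25110, Add(25078, Mul(-1, 16691))), Add(Function('h')(62, 17), Function('R')(113))) = Mul(Add(-25110, Add(25078, Mul(-1, 16691))), Add(Add(8, Mul(-1, 17)), Pow(113, 2))) = Mul(Add(-25110, Add(25078, -16691)), Add(Add(8, -17), 12769)) = Mul(Add(-25110, 8387), Add(-9, 12769)) = Mul(-16723, 12760) = -213385480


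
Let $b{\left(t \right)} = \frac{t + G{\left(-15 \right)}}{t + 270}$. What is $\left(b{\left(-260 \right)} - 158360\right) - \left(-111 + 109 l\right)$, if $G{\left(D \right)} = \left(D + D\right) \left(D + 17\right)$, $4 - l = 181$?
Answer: $-138988$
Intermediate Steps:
$l = -177$ ($l = 4 - 181 = -177$)
$G{\left(D \right)} = 2 D \left(17 + D\right)$
$b{\left(t \right)} = \frac{-60 + t}{270 + t}$ ($b{\left(t \right)} = \frac{t + 2 \left(-15\right) \left(17 - 15\right)}{t + 270} = \frac{t + 2 \left(-15\right) 2}{270 + t} = \frac{t - 60}{270 + t} = \frac{-60 + t}{270 + t}$)
$\left(b{\left(-260 \right)} - 158360\right) - \left(-111 + 109 l\right) = \left(\frac{-60 - 260}{270 - 260} - 158360\right) + \left(\left(-109\right) \left(-177\right) + 111\right) = \left(\frac{1}{10} \left(-320\right) - 158360\right) + \left(19293 + 111\right) = \left(\frac{1}{10} \left(-320\right) - 158360\right) + 19404 = \left(-32 - 158360\right) + 19404 = -158392 + 19404 = -138988$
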